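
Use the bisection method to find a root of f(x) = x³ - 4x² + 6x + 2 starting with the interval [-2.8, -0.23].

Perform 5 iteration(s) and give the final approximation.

f(x) = x³ - 4x² + 6x + 2
Initial interval: [-2.8, -0.23]

Iteration 1:
  c_1 = (-2.800000 + (-0.230000))/2 = -1.515000
  f(c_1) = f(-1.515000) = -19.748166
  f(a) × f(c) ≥ 0, new interval: [-1.515000, -0.230000]
Iteration 2:
  c_2 = (-1.515000 + (-0.230000))/2 = -0.872500
  f(c_2) = f(-0.872500) = -6.944221
  f(a) × f(c) ≥ 0, new interval: [-0.872500, -0.230000]
Iteration 3:
  c_3 = (-0.872500 + (-0.230000))/2 = -0.551250
  f(c_3) = f(-0.551250) = -2.690518
  f(a) × f(c) ≥ 0, new interval: [-0.551250, -0.230000]
Iteration 4:
  c_4 = (-0.551250 + (-0.230000))/2 = -0.390625
  f(c_4) = f(-0.390625) = -1.013706
  f(a) × f(c) ≥ 0, new interval: [-0.390625, -0.230000]
Iteration 5:
  c_5 = (-0.390625 + (-0.230000))/2 = -0.310312
  f(c_5) = f(-0.310312) = -0.276932
  f(a) × f(c) ≥ 0, new interval: [-0.310312, -0.230000]

After 5 iteration(s), the approximation is c_5 = -0.310312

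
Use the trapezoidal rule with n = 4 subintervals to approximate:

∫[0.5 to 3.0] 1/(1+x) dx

f(x) = 1/(1+x)
a = 0.5, b = 3.0, n = 4
h = (b - a)/n = 0.625000

Trapezoidal rule: (h/2)[f(x₀) + 2f(x₁) + 2f(x₂) + ... + f(xₙ)]

x_0 = 0.5000, f(x_0) = 0.666667, coefficient = 1
x_1 = 1.1250, f(x_1) = 0.470588, coefficient = 2
x_2 = 1.7500, f(x_2) = 0.363636, coefficient = 2
x_3 = 2.3750, f(x_3) = 0.296296, coefficient = 2
x_4 = 3.0000, f(x_4) = 0.250000, coefficient = 1

I ≈ (0.625000/2) × 3.177708 = 0.993034
Exact value: 0.980829
Error: 0.012205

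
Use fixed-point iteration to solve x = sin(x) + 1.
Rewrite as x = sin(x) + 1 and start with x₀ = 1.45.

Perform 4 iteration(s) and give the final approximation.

Equation: x = sin(x) + 1
Fixed-point form: x = sin(x) + 1
x₀ = 1.45

x_1 = g(1.450000) = 1.992713
x_2 = g(1.992713) = 1.912306
x_3 = g(1.912306) = 1.942250
x_4 = g(1.942250) = 1.931801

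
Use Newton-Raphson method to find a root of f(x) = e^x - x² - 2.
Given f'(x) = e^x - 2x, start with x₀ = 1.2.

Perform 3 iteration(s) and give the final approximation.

f(x) = e^x - x² - 2
f'(x) = e^x - 2x
x₀ = 1.2

Newton-Raphson formula: x_{n+1} = x_n - f(x_n)/f'(x_n)

Iteration 1:
  f(1.200000) = -0.119883
  f'(1.200000) = 0.920117
  x_1 = 1.200000 - (-0.119883)/0.920117 = 1.330291
Iteration 2:
  f(1.330291) = 0.012470
  f'(1.330291) = 1.121562
  x_2 = 1.330291 - 0.012470/1.121562 = 1.319173
Iteration 3:
  f(1.319173) = 0.000109
  f'(1.319173) = 1.101981
  x_3 = 1.319173 - 0.000109/1.101981 = 1.319074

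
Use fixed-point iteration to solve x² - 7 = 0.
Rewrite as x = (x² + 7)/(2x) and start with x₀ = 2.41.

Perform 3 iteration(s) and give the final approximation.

Equation: x² - 7 = 0
Fixed-point form: x = (x² + 7)/(2x)
x₀ = 2.41

x_1 = g(2.410000) = 2.657282
x_2 = g(2.657282) = 2.645776
x_3 = g(2.645776) = 2.645751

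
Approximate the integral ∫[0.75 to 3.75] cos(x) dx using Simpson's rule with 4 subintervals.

f(x) = cos(x)
a = 0.75, b = 3.75, n = 4
h = (b - a)/n = 0.750000

Simpson's rule: (h/3)[f(x₀) + 4f(x₁) + 2f(x₂) + ... + f(xₙ)]

x_0 = 0.7500, f(x_0) = 0.731689, coefficient = 1
x_1 = 1.5000, f(x_1) = 0.070737, coefficient = 4
x_2 = 2.2500, f(x_2) = -0.628174, coefficient = 2
x_3 = 3.0000, f(x_3) = -0.989992, coefficient = 4
x_4 = 3.7500, f(x_4) = -0.820559, coefficient = 1

I ≈ (0.750000/3) × -5.022239 = -1.255560
Exact value: -1.253200
Error: 0.002360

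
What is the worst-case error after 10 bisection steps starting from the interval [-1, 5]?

Bisection error bound: |error| ≤ (b-a)/2^n
|error| ≤ (5 - (-1))/2^10 = 6/2^10
|error| ≤ 0.0058593750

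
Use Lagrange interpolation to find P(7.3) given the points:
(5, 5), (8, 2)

Lagrange interpolation formula:
P(x) = Σ yᵢ × Lᵢ(x)
where Lᵢ(x) = Π_{j≠i} (x - xⱼ)/(xᵢ - xⱼ)

L_0(7.3) = (7.3 - 8)/(5 - 8) = 0.233333
L_1(7.3) = (7.3 - 5)/(8 - 5) = 0.766667

P(7.3) = 5×L_0(7.3) + 2×L_1(7.3)
P(7.3) = 2.700000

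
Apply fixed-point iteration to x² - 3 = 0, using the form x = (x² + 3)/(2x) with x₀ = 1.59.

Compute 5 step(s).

Equation: x² - 3 = 0
Fixed-point form: x = (x² + 3)/(2x)
x₀ = 1.59

x_1 = g(1.590000) = 1.738396
x_2 = g(1.738396) = 1.732062
x_3 = g(1.732062) = 1.732051
x_4 = g(1.732051) = 1.732051
x_5 = g(1.732051) = 1.732051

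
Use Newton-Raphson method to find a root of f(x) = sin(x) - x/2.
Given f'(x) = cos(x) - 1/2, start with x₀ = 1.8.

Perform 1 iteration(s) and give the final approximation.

f(x) = sin(x) - x/2
f'(x) = cos(x) - 1/2
x₀ = 1.8

Newton-Raphson formula: x_{n+1} = x_n - f(x_n)/f'(x_n)

Iteration 1:
  f(1.800000) = 0.073848
  f'(1.800000) = -0.727202
  x_1 = 1.800000 - 0.073848/(-0.727202) = 1.901550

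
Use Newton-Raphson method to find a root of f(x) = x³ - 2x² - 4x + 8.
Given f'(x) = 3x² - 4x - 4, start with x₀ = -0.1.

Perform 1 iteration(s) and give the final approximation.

f(x) = x³ - 2x² - 4x + 8
f'(x) = 3x² - 4x - 4
x₀ = -0.1

Newton-Raphson formula: x_{n+1} = x_n - f(x_n)/f'(x_n)

Iteration 1:
  f(-0.100000) = 8.379000
  f'(-0.100000) = -3.570000
  x_1 = -0.100000 - 8.379000/(-3.570000) = 2.247059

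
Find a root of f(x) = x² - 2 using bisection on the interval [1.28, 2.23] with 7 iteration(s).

f(x) = x² - 2
Initial interval: [1.28, 2.23]

Iteration 1:
  c_1 = (1.280000 + 2.230000)/2 = 1.755000
  f(c_1) = f(1.755000) = 1.080025
  f(a) × f(c) < 0, new interval: [1.280000, 1.755000]
Iteration 2:
  c_2 = (1.280000 + 1.755000)/2 = 1.517500
  f(c_2) = f(1.517500) = 0.302806
  f(a) × f(c) < 0, new interval: [1.280000, 1.517500]
Iteration 3:
  c_3 = (1.280000 + 1.517500)/2 = 1.398750
  f(c_3) = f(1.398750) = -0.043498
  f(a) × f(c) ≥ 0, new interval: [1.398750, 1.517500]
Iteration 4:
  c_4 = (1.398750 + 1.517500)/2 = 1.458125
  f(c_4) = f(1.458125) = 0.126129
  f(a) × f(c) < 0, new interval: [1.398750, 1.458125]
Iteration 5:
  c_5 = (1.398750 + 1.458125)/2 = 1.428438
  f(c_5) = f(1.428438) = 0.040434
  f(a) × f(c) < 0, new interval: [1.398750, 1.428438]
Iteration 6:
  c_6 = (1.398750 + 1.428438)/2 = 1.413594
  f(c_6) = f(1.413594) = -0.001753
  f(a) × f(c) ≥ 0, new interval: [1.413594, 1.428438]
Iteration 7:
  c_7 = (1.413594 + 1.428438)/2 = 1.421016
  f(c_7) = f(1.421016) = 0.019285
  f(a) × f(c) < 0, new interval: [1.413594, 1.421016]

After 7 iteration(s), the approximation is c_7 = 1.421016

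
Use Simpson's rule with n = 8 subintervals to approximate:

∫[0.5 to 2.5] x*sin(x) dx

f(x) = x*sin(x)
a = 0.5, b = 2.5, n = 8
h = (b - a)/n = 0.250000

Simpson's rule: (h/3)[f(x₀) + 4f(x₁) + 2f(x₂) + ... + f(xₙ)]

x_0 = 0.5000, f(x_0) = 0.239713, coefficient = 1
x_1 = 0.7500, f(x_1) = 0.511229, coefficient = 4
x_2 = 1.0000, f(x_2) = 0.841471, coefficient = 2
x_3 = 1.2500, f(x_3) = 1.186231, coefficient = 4
x_4 = 1.5000, f(x_4) = 1.496242, coefficient = 2
x_5 = 1.7500, f(x_5) = 1.721975, coefficient = 4
x_6 = 2.0000, f(x_6) = 1.818595, coefficient = 2
x_7 = 2.2500, f(x_7) = 1.750665, coefficient = 4
x_8 = 2.5000, f(x_8) = 1.496180, coefficient = 1

I ≈ (0.250000/3) × 30.728910 = 2.560742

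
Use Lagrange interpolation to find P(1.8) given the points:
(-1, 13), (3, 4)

Lagrange interpolation formula:
P(x) = Σ yᵢ × Lᵢ(x)
where Lᵢ(x) = Π_{j≠i} (x - xⱼ)/(xᵢ - xⱼ)

L_0(1.8) = (1.8 - 3)/(-1 - 3) = 0.300000
L_1(1.8) = (1.8 - (-1))/(3 - (-1)) = 0.700000

P(1.8) = 13×L_0(1.8) + 4×L_1(1.8)
P(1.8) = 6.700000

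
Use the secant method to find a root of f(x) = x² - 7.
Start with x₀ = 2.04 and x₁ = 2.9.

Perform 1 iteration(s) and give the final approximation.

f(x) = x² - 7
x₀ = 2.04, x₁ = 2.9

Secant formula: x_{n+1} = x_n - f(x_n)(x_n - x_{n-1})/(f(x_n) - f(x_{n-1}))

Iteration 1:
  f(2.040000) = -2.838400
  f(2.900000) = 1.410000
  x_2 = 2.900000 - 1.410000×(2.900000 - 2.040000)/(1.410000 - (-2.838400))
       = 2.614575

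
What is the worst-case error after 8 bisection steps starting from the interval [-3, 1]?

Bisection error bound: |error| ≤ (b-a)/2^n
|error| ≤ (1 - (-3))/2^8 = 4/2^8
|error| ≤ 0.0156250000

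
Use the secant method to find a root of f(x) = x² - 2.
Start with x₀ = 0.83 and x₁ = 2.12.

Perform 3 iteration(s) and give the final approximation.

f(x) = x² - 2
x₀ = 0.83, x₁ = 2.12

Secant formula: x_{n+1} = x_n - f(x_n)(x_n - x_{n-1})/(f(x_n) - f(x_{n-1}))

Iteration 1:
  f(0.830000) = -1.311100
  f(2.120000) = 2.494400
  x_2 = 2.120000 - 2.494400×(2.120000 - 0.830000)/(2.494400 - (-1.311100))
       = 1.274441
Iteration 2:
  f(2.120000) = 2.494400
  f(1.274441) = -0.375801
  x_3 = 1.274441 - (-0.375801)×(1.274441 - 2.120000)/(-0.375801 - 2.494400)
       = 1.385151
Iteration 3:
  f(1.274441) = -0.375801
  f(1.385151) = -0.081356
  x_4 = 1.385151 - (-0.081356)×(1.385151 - 1.274441)/(-0.081356 - (-0.375801))
       = 1.415741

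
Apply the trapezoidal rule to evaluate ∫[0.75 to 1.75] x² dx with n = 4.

f(x) = x²
a = 0.75, b = 1.75, n = 4
h = (b - a)/n = 0.250000

Trapezoidal rule: (h/2)[f(x₀) + 2f(x₁) + 2f(x₂) + ... + f(xₙ)]

x_0 = 0.7500, f(x_0) = 0.562500, coefficient = 1
x_1 = 1.0000, f(x_1) = 1.000000, coefficient = 2
x_2 = 1.2500, f(x_2) = 1.562500, coefficient = 2
x_3 = 1.5000, f(x_3) = 2.250000, coefficient = 2
x_4 = 1.7500, f(x_4) = 3.062500, coefficient = 1

I ≈ (0.250000/2) × 13.250000 = 1.656250
Exact value: 1.645833
Error: 0.010417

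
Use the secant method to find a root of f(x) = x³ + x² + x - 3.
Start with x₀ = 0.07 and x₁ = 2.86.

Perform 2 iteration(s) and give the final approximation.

f(x) = x³ + x² + x - 3
x₀ = 0.07, x₁ = 2.86

Secant formula: x_{n+1} = x_n - f(x_n)(x_n - x_{n-1})/(f(x_n) - f(x_{n-1}))

Iteration 1:
  f(0.070000) = -2.924757
  f(2.860000) = 31.433256
  x_2 = 2.860000 - 31.433256×(2.860000 - 0.070000)/(31.433256 - (-2.924757))
       = 0.307501
Iteration 2:
  f(2.860000) = 31.433256
  f(0.307501) = -2.568865
  x_3 = 0.307501 - (-2.568865)×(0.307501 - 2.860000)/(-2.568865 - 31.433256)
       = 0.500343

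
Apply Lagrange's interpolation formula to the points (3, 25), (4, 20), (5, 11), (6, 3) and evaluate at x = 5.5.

Lagrange interpolation formula:
P(x) = Σ yᵢ × Lᵢ(x)
where Lᵢ(x) = Π_{j≠i} (x - xⱼ)/(xᵢ - xⱼ)

L_0(5.5) = (5.5 - 4)/(3 - 4) × (5.5 - 5)/(3 - 5) × (5.5 - 6)/(3 - 6) = 0.062500
L_1(5.5) = (5.5 - 3)/(4 - 3) × (5.5 - 5)/(4 - 5) × (5.5 - 6)/(4 - 6) = -0.312500
L_2(5.5) = (5.5 - 3)/(5 - 3) × (5.5 - 4)/(5 - 4) × (5.5 - 6)/(5 - 6) = 0.937500
L_3(5.5) = (5.5 - 3)/(6 - 3) × (5.5 - 4)/(6 - 4) × (5.5 - 5)/(6 - 5) = 0.312500

P(5.5) = 25×L_0(5.5) + 20×L_1(5.5) + 11×L_2(5.5) + 3×L_3(5.5)
P(5.5) = 6.562500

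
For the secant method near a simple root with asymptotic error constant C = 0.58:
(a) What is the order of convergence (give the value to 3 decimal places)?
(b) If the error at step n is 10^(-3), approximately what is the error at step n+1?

(a) Secant method has superlinear convergence with order φ = (1+√5)/2 ≈ 1.618.
    This means |e_{n+1}| ≈ C|e_n|^1.618.

(b) With |e_n| = 10^(-3) and C = 0.58:
    |e_{n+1}| ≈ 0.58 × (10^(-3))^1.618 = 0.58 × 10^(-4.85)

(a) ≈ 1.618 (golden ratio); (b) |e_{n+1}| ≈ 8.116e-06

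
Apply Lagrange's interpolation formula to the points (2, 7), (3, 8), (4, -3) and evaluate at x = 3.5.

Lagrange interpolation formula:
P(x) = Σ yᵢ × Lᵢ(x)
where Lᵢ(x) = Π_{j≠i} (x - xⱼ)/(xᵢ - xⱼ)

L_0(3.5) = (3.5 - 3)/(2 - 3) × (3.5 - 4)/(2 - 4) = -0.125000
L_1(3.5) = (3.5 - 2)/(3 - 2) × (3.5 - 4)/(3 - 4) = 0.750000
L_2(3.5) = (3.5 - 2)/(4 - 2) × (3.5 - 3)/(4 - 3) = 0.375000

P(3.5) = 7×L_0(3.5) + 8×L_1(3.5) + (-3)×L_2(3.5)
P(3.5) = 4.000000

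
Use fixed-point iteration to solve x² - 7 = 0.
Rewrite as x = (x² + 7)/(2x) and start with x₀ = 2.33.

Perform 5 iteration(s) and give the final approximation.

Equation: x² - 7 = 0
Fixed-point form: x = (x² + 7)/(2x)
x₀ = 2.33

x_1 = g(2.330000) = 2.667146
x_2 = g(2.667146) = 2.645837
x_3 = g(2.645837) = 2.645751
x_4 = g(2.645751) = 2.645751
x_5 = g(2.645751) = 2.645751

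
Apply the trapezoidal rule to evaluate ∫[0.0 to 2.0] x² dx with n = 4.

f(x) = x²
a = 0.0, b = 2.0, n = 4
h = (b - a)/n = 0.500000

Trapezoidal rule: (h/2)[f(x₀) + 2f(x₁) + 2f(x₂) + ... + f(xₙ)]

x_0 = 0.0000, f(x_0) = 0.000000, coefficient = 1
x_1 = 0.5000, f(x_1) = 0.250000, coefficient = 2
x_2 = 1.0000, f(x_2) = 1.000000, coefficient = 2
x_3 = 1.5000, f(x_3) = 2.250000, coefficient = 2
x_4 = 2.0000, f(x_4) = 4.000000, coefficient = 1

I ≈ (0.500000/2) × 11.000000 = 2.750000
Exact value: 2.666667
Error: 0.083333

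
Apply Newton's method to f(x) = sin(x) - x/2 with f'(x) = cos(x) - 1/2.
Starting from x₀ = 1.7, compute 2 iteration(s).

f(x) = sin(x) - x/2
f'(x) = cos(x) - 1/2
x₀ = 1.7

Newton-Raphson formula: x_{n+1} = x_n - f(x_n)/f'(x_n)

Iteration 1:
  f(1.700000) = 0.141665
  f'(1.700000) = -0.628844
  x_1 = 1.700000 - 0.141665/(-0.628844) = 1.925278
Iteration 2:
  f(1.925278) = -0.024812
  f'(1.925278) = -0.847104
  x_2 = 1.925278 - (-0.024812)/(-0.847104) = 1.895987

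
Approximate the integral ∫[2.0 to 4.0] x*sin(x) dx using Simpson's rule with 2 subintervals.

f(x) = x*sin(x)
a = 2.0, b = 4.0, n = 2
h = (b - a)/n = 1.000000

Simpson's rule: (h/3)[f(x₀) + 4f(x₁) + 2f(x₂) + ... + f(xₙ)]

x_0 = 2.0000, f(x_0) = 1.818595, coefficient = 1
x_1 = 3.0000, f(x_1) = 0.423360, coefficient = 4
x_2 = 4.0000, f(x_2) = -3.027210, coefficient = 1

I ≈ (1.000000/3) × 0.484825 = 0.161608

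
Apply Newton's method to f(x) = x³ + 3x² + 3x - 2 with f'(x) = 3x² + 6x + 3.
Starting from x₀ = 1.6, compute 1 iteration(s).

f(x) = x³ + 3x² + 3x - 2
f'(x) = 3x² + 6x + 3
x₀ = 1.6

Newton-Raphson formula: x_{n+1} = x_n - f(x_n)/f'(x_n)

Iteration 1:
  f(1.600000) = 14.576000
  f'(1.600000) = 20.280000
  x_1 = 1.600000 - 14.576000/20.280000 = 0.881262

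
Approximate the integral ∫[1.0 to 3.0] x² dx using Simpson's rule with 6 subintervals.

f(x) = x²
a = 1.0, b = 3.0, n = 6
h = (b - a)/n = 0.333333

Simpson's rule: (h/3)[f(x₀) + 4f(x₁) + 2f(x₂) + ... + f(xₙ)]

x_0 = 1.0000, f(x_0) = 1.000000, coefficient = 1
x_1 = 1.3333, f(x_1) = 1.777778, coefficient = 4
x_2 = 1.6667, f(x_2) = 2.777778, coefficient = 2
x_3 = 2.0000, f(x_3) = 4.000000, coefficient = 4
x_4 = 2.3333, f(x_4) = 5.444444, coefficient = 2
x_5 = 2.6667, f(x_5) = 7.111111, coefficient = 4
x_6 = 3.0000, f(x_6) = 9.000000, coefficient = 1

I ≈ (0.333333/3) × 78.000000 = 8.666667
Exact value: 8.666667
Error: 0.000000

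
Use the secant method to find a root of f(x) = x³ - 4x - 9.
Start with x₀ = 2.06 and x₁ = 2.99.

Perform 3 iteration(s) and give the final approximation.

f(x) = x³ - 4x - 9
x₀ = 2.06, x₁ = 2.99

Secant formula: x_{n+1} = x_n - f(x_n)(x_n - x_{n-1})/(f(x_n) - f(x_{n-1}))

Iteration 1:
  f(2.060000) = -8.498184
  f(2.990000) = 5.770899
  x_2 = 2.990000 - 5.770899×(2.990000 - 2.060000)/(5.770899 - (-8.498184))
       = 2.613877
Iteration 2:
  f(2.990000) = 5.770899
  f(2.613877) = -1.596584
  x_3 = 2.613877 - (-1.596584)×(2.613877 - 2.990000)/(-1.596584 - 5.770899)
       = 2.695385
Iteration 3:
  f(2.613877) = -1.596584
  f(2.695385) = -0.199295
  x_4 = 2.695385 - (-0.199295)×(2.695385 - 2.613877)/(-0.199295 - (-1.596584))
       = 2.707011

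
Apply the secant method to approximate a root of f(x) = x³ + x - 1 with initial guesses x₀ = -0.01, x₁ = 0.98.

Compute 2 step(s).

f(x) = x³ + x - 1
x₀ = -0.01, x₁ = 0.98

Secant formula: x_{n+1} = x_n - f(x_n)(x_n - x_{n-1})/(f(x_n) - f(x_{n-1}))

Iteration 1:
  f(-0.010000) = -1.010001
  f(0.980000) = 0.921192
  x_2 = 0.980000 - 0.921192×(0.980000 - (-0.010000))/(0.921192 - (-1.010001))
       = 0.507763
Iteration 2:
  f(0.980000) = 0.921192
  f(0.507763) = -0.361323
  x_3 = 0.507763 - (-0.361323)×(0.507763 - 0.980000)/(-0.361323 - 0.921192)
       = 0.640807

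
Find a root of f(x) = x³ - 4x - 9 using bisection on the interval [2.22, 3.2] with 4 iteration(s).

f(x) = x³ - 4x - 9
Initial interval: [2.22, 3.2]

Iteration 1:
  c_1 = (2.220000 + 3.200000)/2 = 2.710000
  f(c_1) = f(2.710000) = 0.062511
  f(a) × f(c) < 0, new interval: [2.220000, 2.710000]
Iteration 2:
  c_2 = (2.220000 + 2.710000)/2 = 2.465000
  f(c_2) = f(2.465000) = -3.882105
  f(a) × f(c) ≥ 0, new interval: [2.465000, 2.710000]
Iteration 3:
  c_3 = (2.465000 + 2.710000)/2 = 2.587500
  f(c_3) = f(2.587500) = -2.026283
  f(a) × f(c) ≥ 0, new interval: [2.587500, 2.710000]
Iteration 4:
  c_4 = (2.587500 + 2.710000)/2 = 2.648750
  f(c_4) = f(2.648750) = -1.011697
  f(a) × f(c) ≥ 0, new interval: [2.648750, 2.710000]

After 4 iteration(s), the approximation is c_4 = 2.648750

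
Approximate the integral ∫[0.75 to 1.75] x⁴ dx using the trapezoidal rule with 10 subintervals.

f(x) = x⁴
a = 0.75, b = 1.75, n = 10
h = (b - a)/n = 0.100000

Trapezoidal rule: (h/2)[f(x₀) + 2f(x₁) + 2f(x₂) + ... + f(xₙ)]

x_0 = 0.7500, f(x_0) = 0.316406, coefficient = 1
x_1 = 0.8500, f(x_1) = 0.522006, coefficient = 2
x_2 = 0.9500, f(x_2) = 0.814506, coefficient = 2
x_3 = 1.0500, f(x_3) = 1.215506, coefficient = 2
x_4 = 1.1500, f(x_4) = 1.749006, coefficient = 2
x_5 = 1.2500, f(x_5) = 2.441406, coefficient = 2
x_6 = 1.3500, f(x_6) = 3.321506, coefficient = 2
x_7 = 1.4500, f(x_7) = 4.420506, coefficient = 2
x_8 = 1.5500, f(x_8) = 5.772006, coefficient = 2
x_9 = 1.6500, f(x_9) = 7.412006, coefficient = 2
x_10 = 1.7500, f(x_10) = 9.378906, coefficient = 1

I ≈ (0.100000/2) × 65.032225 = 3.251611
Exact value: 3.235156
Error: 0.016455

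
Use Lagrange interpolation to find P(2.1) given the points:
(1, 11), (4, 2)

Lagrange interpolation formula:
P(x) = Σ yᵢ × Lᵢ(x)
where Lᵢ(x) = Π_{j≠i} (x - xⱼ)/(xᵢ - xⱼ)

L_0(2.1) = (2.1 - 4)/(1 - 4) = 0.633333
L_1(2.1) = (2.1 - 1)/(4 - 1) = 0.366667

P(2.1) = 11×L_0(2.1) + 2×L_1(2.1)
P(2.1) = 7.700000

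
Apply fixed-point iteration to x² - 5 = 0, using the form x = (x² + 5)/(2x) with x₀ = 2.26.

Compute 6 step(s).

Equation: x² - 5 = 0
Fixed-point form: x = (x² + 5)/(2x)
x₀ = 2.26

x_1 = g(2.260000) = 2.236195
x_2 = g(2.236195) = 2.236068
x_3 = g(2.236068) = 2.236068
x_4 = g(2.236068) = 2.236068
x_5 = g(2.236068) = 2.236068
x_6 = g(2.236068) = 2.236068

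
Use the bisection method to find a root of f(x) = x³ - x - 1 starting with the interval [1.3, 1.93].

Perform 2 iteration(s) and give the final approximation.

f(x) = x³ - x - 1
Initial interval: [1.3, 1.93]

Iteration 1:
  c_1 = (1.300000 + 1.930000)/2 = 1.615000
  f(c_1) = f(1.615000) = 1.597283
  f(a) × f(c) < 0, new interval: [1.300000, 1.615000]
Iteration 2:
  c_2 = (1.300000 + 1.615000)/2 = 1.457500
  f(c_2) = f(1.457500) = 0.638676
  f(a) × f(c) < 0, new interval: [1.300000, 1.457500]

After 2 iteration(s), the approximation is c_2 = 1.457500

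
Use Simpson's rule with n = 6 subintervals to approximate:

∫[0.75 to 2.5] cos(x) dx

f(x) = cos(x)
a = 0.75, b = 2.5, n = 6
h = (b - a)/n = 0.291667

Simpson's rule: (h/3)[f(x₀) + 4f(x₁) + 2f(x₂) + ... + f(xₙ)]

x_0 = 0.7500, f(x_0) = 0.731689, coefficient = 1
x_1 = 1.0417, f(x_1) = 0.504782, coefficient = 4
x_2 = 1.3333, f(x_2) = 0.235238, coefficient = 2
x_3 = 1.6250, f(x_3) = -0.054177, coefficient = 4
x_4 = 1.9167, f(x_4) = -0.339016, coefficient = 2
x_5 = 2.2083, f(x_5) = -0.595218, coefficient = 4
x_6 = 2.5000, f(x_6) = -0.801144, coefficient = 1

I ≈ (0.291667/3) × -0.855463 = -0.083170
Exact value: -0.083167
Error: 0.000003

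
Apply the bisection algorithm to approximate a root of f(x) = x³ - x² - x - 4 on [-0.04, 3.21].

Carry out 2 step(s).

f(x) = x³ - x² - x - 4
Initial interval: [-0.04, 3.21]

Iteration 1:
  c_1 = (-0.040000 + 3.210000)/2 = 1.585000
  f(c_1) = f(1.585000) = -4.115348
  f(a) × f(c) ≥ 0, new interval: [1.585000, 3.210000]
Iteration 2:
  c_2 = (1.585000 + 3.210000)/2 = 2.397500
  f(c_2) = f(2.397500) = 1.635339
  f(a) × f(c) < 0, new interval: [1.585000, 2.397500]

After 2 iteration(s), the approximation is c_2 = 2.397500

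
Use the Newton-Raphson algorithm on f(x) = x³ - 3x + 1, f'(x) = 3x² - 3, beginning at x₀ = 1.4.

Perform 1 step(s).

f(x) = x³ - 3x + 1
f'(x) = 3x² - 3
x₀ = 1.4

Newton-Raphson formula: x_{n+1} = x_n - f(x_n)/f'(x_n)

Iteration 1:
  f(1.400000) = -0.456000
  f'(1.400000) = 2.880000
  x_1 = 1.400000 - (-0.456000)/2.880000 = 1.558333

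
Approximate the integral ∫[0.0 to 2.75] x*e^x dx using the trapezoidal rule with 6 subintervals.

f(x) = x*e^x
a = 0.0, b = 2.75, n = 6
h = (b - a)/n = 0.458333

Trapezoidal rule: (h/2)[f(x₀) + 2f(x₁) + 2f(x₂) + ... + f(xₙ)]

x_0 = 0.0000, f(x_0) = 0.000000, coefficient = 1
x_1 = 0.4583, f(x_1) = 0.724825, coefficient = 2
x_2 = 0.9167, f(x_2) = 2.292528, coefficient = 2
x_3 = 1.3750, f(x_3) = 5.438230, coefficient = 2
x_4 = 1.8333, f(x_4) = 11.466952, coefficient = 2
x_5 = 2.2917, f(x_5) = 22.667814, coefficient = 2
x_6 = 2.7500, f(x_6) = 43.017238, coefficient = 1

I ≈ (0.458333/2) × 128.197936 = 29.378694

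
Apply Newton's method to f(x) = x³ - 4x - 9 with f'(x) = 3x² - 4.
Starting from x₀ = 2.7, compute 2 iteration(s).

f(x) = x³ - 4x - 9
f'(x) = 3x² - 4
x₀ = 2.7

Newton-Raphson formula: x_{n+1} = x_n - f(x_n)/f'(x_n)

Iteration 1:
  f(2.700000) = -0.117000
  f'(2.700000) = 17.870000
  x_1 = 2.700000 - (-0.117000)/17.870000 = 2.706547
Iteration 2:
  f(2.706547) = 0.000348
  f'(2.706547) = 17.976195
  x_2 = 2.706547 - 0.000348/17.976195 = 2.706528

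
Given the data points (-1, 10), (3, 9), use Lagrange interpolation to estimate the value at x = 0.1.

Lagrange interpolation formula:
P(x) = Σ yᵢ × Lᵢ(x)
where Lᵢ(x) = Π_{j≠i} (x - xⱼ)/(xᵢ - xⱼ)

L_0(0.1) = (0.1 - 3)/(-1 - 3) = 0.725000
L_1(0.1) = (0.1 - (-1))/(3 - (-1)) = 0.275000

P(0.1) = 10×L_0(0.1) + 9×L_1(0.1)
P(0.1) = 9.725000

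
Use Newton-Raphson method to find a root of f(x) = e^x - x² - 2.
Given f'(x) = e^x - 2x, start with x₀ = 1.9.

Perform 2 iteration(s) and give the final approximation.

f(x) = e^x - x² - 2
f'(x) = e^x - 2x
x₀ = 1.9

Newton-Raphson formula: x_{n+1} = x_n - f(x_n)/f'(x_n)

Iteration 1:
  f(1.900000) = 1.075894
  f'(1.900000) = 2.885894
  x_1 = 1.900000 - 1.075894/2.885894 = 1.527189
Iteration 2:
  f(1.527189) = 0.272906
  f'(1.527189) = 1.550834
  x_2 = 1.527189 - 0.272906/1.550834 = 1.351215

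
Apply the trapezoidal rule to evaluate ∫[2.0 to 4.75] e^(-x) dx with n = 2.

f(x) = e^(-x)
a = 2.0, b = 4.75, n = 2
h = (b - a)/n = 1.375000

Trapezoidal rule: (h/2)[f(x₀) + 2f(x₁) + 2f(x₂) + ... + f(xₙ)]

x_0 = 2.0000, f(x_0) = 0.135335, coefficient = 1
x_1 = 3.3750, f(x_1) = 0.034218, coefficient = 2
x_2 = 4.7500, f(x_2) = 0.008652, coefficient = 1

I ≈ (1.375000/2) × 0.212423 = 0.146041
Exact value: 0.126684
Error: 0.019357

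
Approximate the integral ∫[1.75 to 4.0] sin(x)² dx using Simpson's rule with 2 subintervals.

f(x) = sin(x)²
a = 1.75, b = 4.0, n = 2
h = (b - a)/n = 1.125000

Simpson's rule: (h/3)[f(x₀) + 4f(x₁) + 2f(x₂) + ... + f(xₙ)]

x_0 = 1.7500, f(x_0) = 0.968228, coefficient = 1
x_1 = 2.8750, f(x_1) = 0.069404, coefficient = 4
x_2 = 4.0000, f(x_2) = 0.572750, coefficient = 1

I ≈ (1.125000/3) × 1.818594 = 0.681973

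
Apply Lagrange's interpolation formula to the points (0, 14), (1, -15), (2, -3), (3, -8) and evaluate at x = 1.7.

Lagrange interpolation formula:
P(x) = Σ yᵢ × Lᵢ(x)
where Lᵢ(x) = Π_{j≠i} (x - xⱼ)/(xᵢ - xⱼ)

L_0(1.7) = (1.7 - 1)/(0 - 1) × (1.7 - 2)/(0 - 2) × (1.7 - 3)/(0 - 3) = -0.045500
L_1(1.7) = (1.7 - 0)/(1 - 0) × (1.7 - 2)/(1 - 2) × (1.7 - 3)/(1 - 3) = 0.331500
L_2(1.7) = (1.7 - 0)/(2 - 0) × (1.7 - 1)/(2 - 1) × (1.7 - 3)/(2 - 3) = 0.773500
L_3(1.7) = (1.7 - 0)/(3 - 0) × (1.7 - 1)/(3 - 1) × (1.7 - 2)/(3 - 2) = -0.059500

P(1.7) = 14×L_0(1.7) + (-15)×L_1(1.7) + (-3)×L_2(1.7) + (-8)×L_3(1.7)
P(1.7) = -7.454000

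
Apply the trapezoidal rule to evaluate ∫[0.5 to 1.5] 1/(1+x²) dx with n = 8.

f(x) = 1/(1+x²)
a = 0.5, b = 1.5, n = 8
h = (b - a)/n = 0.125000

Trapezoidal rule: (h/2)[f(x₀) + 2f(x₁) + 2f(x₂) + ... + f(xₙ)]

x_0 = 0.5000, f(x_0) = 0.800000, coefficient = 1
x_1 = 0.6250, f(x_1) = 0.719101, coefficient = 2
x_2 = 0.7500, f(x_2) = 0.640000, coefficient = 2
x_3 = 0.8750, f(x_3) = 0.566372, coefficient = 2
x_4 = 1.0000, f(x_4) = 0.500000, coefficient = 2
x_5 = 1.1250, f(x_5) = 0.441379, coefficient = 2
x_6 = 1.2500, f(x_6) = 0.390244, coefficient = 2
x_7 = 1.3750, f(x_7) = 0.345946, coefficient = 2
x_8 = 1.5000, f(x_8) = 0.307692, coefficient = 1

I ≈ (0.125000/2) × 8.313776 = 0.519611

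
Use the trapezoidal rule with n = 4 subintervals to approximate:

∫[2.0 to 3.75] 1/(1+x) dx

f(x) = 1/(1+x)
a = 2.0, b = 3.75, n = 4
h = (b - a)/n = 0.437500

Trapezoidal rule: (h/2)[f(x₀) + 2f(x₁) + 2f(x₂) + ... + f(xₙ)]

x_0 = 2.0000, f(x_0) = 0.333333, coefficient = 1
x_1 = 2.4375, f(x_1) = 0.290909, coefficient = 2
x_2 = 2.8750, f(x_2) = 0.258065, coefficient = 2
x_3 = 3.3125, f(x_3) = 0.231884, coefficient = 2
x_4 = 3.7500, f(x_4) = 0.210526, coefficient = 1

I ≈ (0.437500/2) × 2.105575 = 0.460595
Exact value: 0.459532
Error: 0.001062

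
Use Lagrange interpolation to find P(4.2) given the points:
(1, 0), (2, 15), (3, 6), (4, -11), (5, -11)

Lagrange interpolation formula:
P(x) = Σ yᵢ × Lᵢ(x)
where Lᵢ(x) = Π_{j≠i} (x - xⱼ)/(xᵢ - xⱼ)

L_0(4.2) = (4.2 - 2)/(1 - 2) × (4.2 - 3)/(1 - 3) × (4.2 - 4)/(1 - 4) × (4.2 - 5)/(1 - 5) = -0.017600
L_1(4.2) = (4.2 - 1)/(2 - 1) × (4.2 - 3)/(2 - 3) × (4.2 - 4)/(2 - 4) × (4.2 - 5)/(2 - 5) = 0.102400
L_2(4.2) = (4.2 - 1)/(3 - 1) × (4.2 - 2)/(3 - 2) × (4.2 - 4)/(3 - 4) × (4.2 - 5)/(3 - 5) = -0.281600
L_3(4.2) = (4.2 - 1)/(4 - 1) × (4.2 - 2)/(4 - 2) × (4.2 - 3)/(4 - 3) × (4.2 - 5)/(4 - 5) = 1.126400
L_4(4.2) = (4.2 - 1)/(5 - 1) × (4.2 - 2)/(5 - 2) × (4.2 - 3)/(5 - 3) × (4.2 - 4)/(5 - 4) = 0.070400

P(4.2) = 0×L_0(4.2) + 15×L_1(4.2) + 6×L_2(4.2) + (-11)×L_3(4.2) + (-11)×L_4(4.2)
P(4.2) = -13.318400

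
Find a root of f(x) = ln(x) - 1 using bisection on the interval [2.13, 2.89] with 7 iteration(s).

f(x) = ln(x) - 1
Initial interval: [2.13, 2.89]

Iteration 1:
  c_1 = (2.130000 + 2.890000)/2 = 2.510000
  f(c_1) = f(2.510000) = -0.079717
  f(a) × f(c) ≥ 0, new interval: [2.510000, 2.890000]
Iteration 2:
  c_2 = (2.510000 + 2.890000)/2 = 2.700000
  f(c_2) = f(2.700000) = -0.006748
  f(a) × f(c) ≥ 0, new interval: [2.700000, 2.890000]
Iteration 3:
  c_3 = (2.700000 + 2.890000)/2 = 2.795000
  f(c_3) = f(2.795000) = 0.027832
  f(a) × f(c) < 0, new interval: [2.700000, 2.795000]
Iteration 4:
  c_4 = (2.700000 + 2.795000)/2 = 2.747500
  f(c_4) = f(2.747500) = 0.010691
  f(a) × f(c) < 0, new interval: [2.700000, 2.747500]
Iteration 5:
  c_5 = (2.700000 + 2.747500)/2 = 2.723750
  f(c_5) = f(2.723750) = 0.002010
  f(a) × f(c) < 0, new interval: [2.700000, 2.723750]
Iteration 6:
  c_6 = (2.700000 + 2.723750)/2 = 2.711875
  f(c_6) = f(2.711875) = -0.002360
  f(a) × f(c) ≥ 0, new interval: [2.711875, 2.723750]
Iteration 7:
  c_7 = (2.711875 + 2.723750)/2 = 2.717812
  f(c_7) = f(2.717812) = -0.000173
  f(a) × f(c) ≥ 0, new interval: [2.717812, 2.723750]

After 7 iteration(s), the approximation is c_7 = 2.717812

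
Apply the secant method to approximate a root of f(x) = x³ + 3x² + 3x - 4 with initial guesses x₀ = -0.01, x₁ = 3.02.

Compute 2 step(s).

f(x) = x³ + 3x² + 3x - 4
x₀ = -0.01, x₁ = 3.02

Secant formula: x_{n+1} = x_n - f(x_n)(x_n - x_{n-1})/(f(x_n) - f(x_{n-1}))

Iteration 1:
  f(-0.010000) = -4.029701
  f(3.020000) = 59.964808
  x_2 = 3.020000 - 59.964808×(3.020000 - (-0.010000))/(59.964808 - (-4.029701))
       = 0.180798
Iteration 2:
  f(3.020000) = 59.964808
  f(0.180798) = -3.353634
  x_3 = 0.180798 - (-3.353634)×(0.180798 - 3.020000)/(-3.353634 - 59.964808)
       = 0.331175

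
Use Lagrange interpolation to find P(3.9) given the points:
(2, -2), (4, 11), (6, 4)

Lagrange interpolation formula:
P(x) = Σ yᵢ × Lᵢ(x)
where Lᵢ(x) = Π_{j≠i} (x - xⱼ)/(xᵢ - xⱼ)

L_0(3.9) = (3.9 - 4)/(2 - 4) × (3.9 - 6)/(2 - 6) = 0.026250
L_1(3.9) = (3.9 - 2)/(4 - 2) × (3.9 - 6)/(4 - 6) = 0.997500
L_2(3.9) = (3.9 - 2)/(6 - 2) × (3.9 - 4)/(6 - 4) = -0.023750

P(3.9) = (-2)×L_0(3.9) + 11×L_1(3.9) + 4×L_2(3.9)
P(3.9) = 10.825000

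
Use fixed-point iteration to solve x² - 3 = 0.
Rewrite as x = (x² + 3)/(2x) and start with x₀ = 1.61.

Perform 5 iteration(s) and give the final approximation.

Equation: x² - 3 = 0
Fixed-point form: x = (x² + 3)/(2x)
x₀ = 1.61

x_1 = g(1.610000) = 1.736677
x_2 = g(1.736677) = 1.732057
x_3 = g(1.732057) = 1.732051
x_4 = g(1.732051) = 1.732051
x_5 = g(1.732051) = 1.732051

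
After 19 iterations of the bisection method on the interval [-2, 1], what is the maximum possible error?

Bisection error bound: |error| ≤ (b-a)/2^n
|error| ≤ (1 - (-2))/2^19 = 3/2^19
|error| ≤ 0.0000057220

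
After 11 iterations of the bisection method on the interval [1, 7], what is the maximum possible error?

Bisection error bound: |error| ≤ (b-a)/2^n
|error| ≤ (7 - 1)/2^11 = 6/2^11
|error| ≤ 0.0029296875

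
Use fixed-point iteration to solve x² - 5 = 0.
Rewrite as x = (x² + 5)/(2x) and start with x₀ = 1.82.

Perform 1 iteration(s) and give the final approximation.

Equation: x² - 5 = 0
Fixed-point form: x = (x² + 5)/(2x)
x₀ = 1.82

x_1 = g(1.820000) = 2.283626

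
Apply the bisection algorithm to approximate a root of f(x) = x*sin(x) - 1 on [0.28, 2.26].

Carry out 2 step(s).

f(x) = x*sin(x) - 1
Initial interval: [0.28, 2.26]

Iteration 1:
  c_1 = (0.280000 + 2.260000)/2 = 1.270000
  f(c_1) = f(1.270000) = 0.212978
  f(a) × f(c) < 0, new interval: [0.280000, 1.270000]
Iteration 2:
  c_2 = (0.280000 + 1.270000)/2 = 0.775000
  f(c_2) = f(0.775000) = -0.457720
  f(a) × f(c) ≥ 0, new interval: [0.775000, 1.270000]

After 2 iteration(s), the approximation is c_2 = 0.775000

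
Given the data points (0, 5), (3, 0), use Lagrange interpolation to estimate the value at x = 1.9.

Lagrange interpolation formula:
P(x) = Σ yᵢ × Lᵢ(x)
where Lᵢ(x) = Π_{j≠i} (x - xⱼ)/(xᵢ - xⱼ)

L_0(1.9) = (1.9 - 3)/(0 - 3) = 0.366667
L_1(1.9) = (1.9 - 0)/(3 - 0) = 0.633333

P(1.9) = 5×L_0(1.9) + 0×L_1(1.9)
P(1.9) = 1.833333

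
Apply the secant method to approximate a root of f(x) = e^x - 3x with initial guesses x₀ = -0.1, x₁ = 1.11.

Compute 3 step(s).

f(x) = e^x - 3x
x₀ = -0.1, x₁ = 1.11

Secant formula: x_{n+1} = x_n - f(x_n)(x_n - x_{n-1})/(f(x_n) - f(x_{n-1}))

Iteration 1:
  f(-0.100000) = 1.204837
  f(1.110000) = -0.295642
  x_2 = 1.110000 - (-0.295642)×(1.110000 - (-0.100000))/(-0.295642 - 1.204837)
       = 0.871592
Iteration 2:
  f(1.110000) = -0.295642
  f(0.871592) = -0.224062
  x_3 = 0.871592 - (-0.224062)×(0.871592 - 1.110000)/(-0.224062 - (-0.295642))
       = 0.125314
Iteration 3:
  f(0.871592) = -0.224062
  f(0.125314) = 0.757563
  x_4 = 0.125314 - 0.757563×(0.125314 - 0.871592)/(0.757563 - (-0.224062))
       = 0.701249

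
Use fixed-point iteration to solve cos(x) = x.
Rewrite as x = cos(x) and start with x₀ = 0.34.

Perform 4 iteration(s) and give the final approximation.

Equation: cos(x) = x
Fixed-point form: x = cos(x)
x₀ = 0.34

x_1 = g(0.340000) = 0.942755
x_2 = g(0.942755) = 0.587561
x_3 = g(0.587561) = 0.832295
x_4 = g(0.832295) = 0.673180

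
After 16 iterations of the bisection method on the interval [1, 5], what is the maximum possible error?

Bisection error bound: |error| ≤ (b-a)/2^n
|error| ≤ (5 - 1)/2^16 = 4/2^16
|error| ≤ 0.0000610352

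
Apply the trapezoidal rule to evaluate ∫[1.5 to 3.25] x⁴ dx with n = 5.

f(x) = x⁴
a = 1.5, b = 3.25, n = 5
h = (b - a)/n = 0.350000

Trapezoidal rule: (h/2)[f(x₀) + 2f(x₁) + 2f(x₂) + ... + f(xₙ)]

x_0 = 1.5000, f(x_0) = 5.062500, coefficient = 1
x_1 = 1.8500, f(x_1) = 11.713506, coefficient = 2
x_2 = 2.2000, f(x_2) = 23.425600, coefficient = 2
x_3 = 2.5500, f(x_3) = 42.282506, coefficient = 2
x_4 = 2.9000, f(x_4) = 70.728100, coefficient = 2
x_5 = 3.2500, f(x_5) = 111.566406, coefficient = 1

I ≈ (0.350000/2) × 412.928331 = 72.262458
Exact value: 70.999414
Error: 1.263044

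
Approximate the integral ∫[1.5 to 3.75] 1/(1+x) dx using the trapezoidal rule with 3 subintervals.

f(x) = 1/(1+x)
a = 1.5, b = 3.75, n = 3
h = (b - a)/n = 0.750000

Trapezoidal rule: (h/2)[f(x₀) + 2f(x₁) + 2f(x₂) + ... + f(xₙ)]

x_0 = 1.5000, f(x_0) = 0.400000, coefficient = 1
x_1 = 2.2500, f(x_1) = 0.307692, coefficient = 2
x_2 = 3.0000, f(x_2) = 0.250000, coefficient = 2
x_3 = 3.7500, f(x_3) = 0.210526, coefficient = 1

I ≈ (0.750000/2) × 1.725911 = 0.647217
Exact value: 0.641854
Error: 0.005363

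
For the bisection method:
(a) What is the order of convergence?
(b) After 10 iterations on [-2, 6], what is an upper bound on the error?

(a) Bisection has linear (order 1) convergence; the error is halved each step.

(b) Error bound = (b-a)/2^n = (6 - (-2))/2^{10}
    = 8/2^{10}

(a) 1 (linear); (b) error ≤ 7.81e-03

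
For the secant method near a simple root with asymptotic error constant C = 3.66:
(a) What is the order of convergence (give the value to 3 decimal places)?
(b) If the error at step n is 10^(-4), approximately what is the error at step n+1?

(a) Secant method has superlinear convergence with order φ = (1+√5)/2 ≈ 1.618.
    This means |e_{n+1}| ≈ C|e_n|^1.618.

(b) With |e_n| = 10^(-4) and C = 3.66:
    |e_{n+1}| ≈ 3.66 × (10^(-4))^1.618 = 3.66 × 10^(-6.47)

(a) ≈ 1.618 (golden ratio); (b) |e_{n+1}| ≈ 1.234e-06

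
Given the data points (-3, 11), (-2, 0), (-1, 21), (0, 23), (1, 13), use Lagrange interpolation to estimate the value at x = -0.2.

Lagrange interpolation formula:
P(x) = Σ yᵢ × Lᵢ(x)
where Lᵢ(x) = Π_{j≠i} (x - xⱼ)/(xᵢ - xⱼ)

L_0(-0.2) = (-0.2 - (-2))/(-3 - (-2)) × (-0.2 - (-1))/(-3 - (-1)) × (-0.2 - 0)/(-3 - 0) × (-0.2 - 1)/(-3 - 1) = 0.014400
L_1(-0.2) = (-0.2 - (-3))/(-2 - (-3)) × (-0.2 - (-1))/(-2 - (-1)) × (-0.2 - 0)/(-2 - 0) × (-0.2 - 1)/(-2 - 1) = -0.089600
L_2(-0.2) = (-0.2 - (-3))/(-1 - (-3)) × (-0.2 - (-2))/(-1 - (-2)) × (-0.2 - 0)/(-1 - 0) × (-0.2 - 1)/(-1 - 1) = 0.302400
L_3(-0.2) = (-0.2 - (-3))/(0 - (-3)) × (-0.2 - (-2))/(0 - (-2)) × (-0.2 - (-1))/(0 - (-1)) × (-0.2 - 1)/(0 - 1) = 0.806400
L_4(-0.2) = (-0.2 - (-3))/(1 - (-3)) × (-0.2 - (-2))/(1 - (-2)) × (-0.2 - (-1))/(1 - (-1)) × (-0.2 - 0)/(1 - 0) = -0.033600

P(-0.2) = 11×L_0(-0.2) + 0×L_1(-0.2) + 21×L_2(-0.2) + 23×L_3(-0.2) + 13×L_4(-0.2)
P(-0.2) = 24.619200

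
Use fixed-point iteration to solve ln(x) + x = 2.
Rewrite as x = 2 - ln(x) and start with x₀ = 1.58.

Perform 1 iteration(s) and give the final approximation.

Equation: ln(x) + x = 2
Fixed-point form: x = 2 - ln(x)
x₀ = 1.58

x_1 = g(1.580000) = 1.542575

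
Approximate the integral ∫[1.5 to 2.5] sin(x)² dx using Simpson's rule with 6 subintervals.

f(x) = sin(x)²
a = 1.5, b = 2.5, n = 6
h = (b - a)/n = 0.166667

Simpson's rule: (h/3)[f(x₀) + 4f(x₁) + 2f(x₂) + ... + f(xₙ)]

x_0 = 1.5000, f(x_0) = 0.994996, coefficient = 1
x_1 = 1.6667, f(x_1) = 0.990837, coefficient = 4
x_2 = 1.8333, f(x_2) = 0.932643, coefficient = 2
x_3 = 2.0000, f(x_3) = 0.826822, coefficient = 4
x_4 = 2.1667, f(x_4) = 0.685022, coefficient = 2
x_5 = 2.3333, f(x_5) = 0.522853, coefficient = 4
x_6 = 2.5000, f(x_6) = 0.358169, coefficient = 1

I ≈ (0.166667/3) × 13.950543 = 0.775030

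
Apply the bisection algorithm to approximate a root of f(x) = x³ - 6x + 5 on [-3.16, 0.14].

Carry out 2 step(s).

f(x) = x³ - 6x + 5
Initial interval: [-3.16, 0.14]

Iteration 1:
  c_1 = (-3.160000 + 0.140000)/2 = -1.510000
  f(c_1) = f(-1.510000) = 10.617049
  f(a) × f(c) < 0, new interval: [-3.160000, -1.510000]
Iteration 2:
  c_2 = (-3.160000 + (-1.510000))/2 = -2.335000
  f(c_2) = f(-2.335000) = 6.279055
  f(a) × f(c) < 0, new interval: [-3.160000, -2.335000]

After 2 iteration(s), the approximation is c_2 = -2.335000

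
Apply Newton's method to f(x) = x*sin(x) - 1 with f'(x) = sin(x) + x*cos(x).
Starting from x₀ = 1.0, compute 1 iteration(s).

f(x) = x*sin(x) - 1
f'(x) = sin(x) + x*cos(x)
x₀ = 1.0

Newton-Raphson formula: x_{n+1} = x_n - f(x_n)/f'(x_n)

Iteration 1:
  f(1.000000) = -0.158529
  f'(1.000000) = 1.381773
  x_1 = 1.000000 - (-0.158529)/1.381773 = 1.114729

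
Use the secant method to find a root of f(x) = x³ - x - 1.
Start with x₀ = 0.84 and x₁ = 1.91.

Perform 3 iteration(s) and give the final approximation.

f(x) = x³ - x - 1
x₀ = 0.84, x₁ = 1.91

Secant formula: x_{n+1} = x_n - f(x_n)(x_n - x_{n-1})/(f(x_n) - f(x_{n-1}))

Iteration 1:
  f(0.840000) = -1.247296
  f(1.910000) = 4.057871
  x_2 = 1.910000 - 4.057871×(1.910000 - 0.840000)/(4.057871 - (-1.247296))
       = 1.091567
Iteration 2:
  f(1.910000) = 4.057871
  f(1.091567) = -0.790944
  x_3 = 1.091567 - (-0.790944)×(1.091567 - 1.910000)/(-0.790944 - 4.057871)
       = 1.225071
Iteration 3:
  f(1.091567) = -0.790944
  f(1.225071) = -0.386486
  x_4 = 1.225071 - (-0.386486)×(1.225071 - 1.091567)/(-0.386486 - (-0.790944))
       = 1.352642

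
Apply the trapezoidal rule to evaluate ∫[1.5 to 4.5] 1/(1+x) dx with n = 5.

f(x) = 1/(1+x)
a = 1.5, b = 4.5, n = 5
h = (b - a)/n = 0.600000

Trapezoidal rule: (h/2)[f(x₀) + 2f(x₁) + 2f(x₂) + ... + f(xₙ)]

x_0 = 1.5000, f(x_0) = 0.400000, coefficient = 1
x_1 = 2.1000, f(x_1) = 0.322581, coefficient = 2
x_2 = 2.7000, f(x_2) = 0.270270, coefficient = 2
x_3 = 3.3000, f(x_3) = 0.232558, coefficient = 2
x_4 = 3.9000, f(x_4) = 0.204082, coefficient = 2
x_5 = 4.5000, f(x_5) = 0.181818, coefficient = 1

I ≈ (0.600000/2) × 2.640800 = 0.792240
Exact value: 0.788457
Error: 0.003783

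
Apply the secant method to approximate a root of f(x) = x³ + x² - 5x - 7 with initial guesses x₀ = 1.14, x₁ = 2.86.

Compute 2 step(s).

f(x) = x³ + x² - 5x - 7
x₀ = 1.14, x₁ = 2.86

Secant formula: x_{n+1} = x_n - f(x_n)(x_n - x_{n-1})/(f(x_n) - f(x_{n-1}))

Iteration 1:
  f(1.140000) = -9.918856
  f(2.860000) = 10.273256
  x_2 = 2.860000 - 10.273256×(2.860000 - 1.140000)/(10.273256 - (-9.918856))
       = 1.984906
Iteration 2:
  f(2.860000) = 10.273256
  f(1.984906) = -5.164445
  x_3 = 1.984906 - (-5.164445)×(1.984906 - 2.860000)/(-5.164445 - 10.273256)
       = 2.277655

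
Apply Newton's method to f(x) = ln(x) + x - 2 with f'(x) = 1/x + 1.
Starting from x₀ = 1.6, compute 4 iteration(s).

f(x) = ln(x) + x - 2
f'(x) = 1/x + 1
x₀ = 1.6

Newton-Raphson formula: x_{n+1} = x_n - f(x_n)/f'(x_n)

Iteration 1:
  f(1.600000) = 0.070004
  f'(1.600000) = 1.625000
  x_1 = 1.600000 - 0.070004/1.625000 = 1.556921
Iteration 2:
  f(1.556921) = -0.000369
  f'(1.556921) = 1.642293
  x_2 = 1.556921 - (-0.000369)/1.642293 = 1.557146
Iteration 3:
  f(1.557146) = 0.000000
  f'(1.557146) = 1.642201
  x_3 = 1.557146 - 0.000000/1.642201 = 1.557146
Iteration 4:
  f(1.557146) = 0.000000
  f'(1.557146) = 1.642201
  x_4 = 1.557146 - 0.000000/1.642201 = 1.557146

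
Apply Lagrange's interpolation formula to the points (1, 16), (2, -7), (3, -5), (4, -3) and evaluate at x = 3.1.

Lagrange interpolation formula:
P(x) = Σ yᵢ × Lᵢ(x)
where Lᵢ(x) = Π_{j≠i} (x - xⱼ)/(xᵢ - xⱼ)

L_0(3.1) = (3.1 - 2)/(1 - 2) × (3.1 - 3)/(1 - 3) × (3.1 - 4)/(1 - 4) = 0.016500
L_1(3.1) = (3.1 - 1)/(2 - 1) × (3.1 - 3)/(2 - 3) × (3.1 - 4)/(2 - 4) = -0.094500
L_2(3.1) = (3.1 - 1)/(3 - 1) × (3.1 - 2)/(3 - 2) × (3.1 - 4)/(3 - 4) = 1.039500
L_3(3.1) = (3.1 - 1)/(4 - 1) × (3.1 - 2)/(4 - 2) × (3.1 - 3)/(4 - 3) = 0.038500

P(3.1) = 16×L_0(3.1) + (-7)×L_1(3.1) + (-5)×L_2(3.1) + (-3)×L_3(3.1)
P(3.1) = -4.387500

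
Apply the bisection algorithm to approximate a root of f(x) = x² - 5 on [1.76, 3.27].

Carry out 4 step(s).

f(x) = x² - 5
Initial interval: [1.76, 3.27]

Iteration 1:
  c_1 = (1.760000 + 3.270000)/2 = 2.515000
  f(c_1) = f(2.515000) = 1.325225
  f(a) × f(c) < 0, new interval: [1.760000, 2.515000]
Iteration 2:
  c_2 = (1.760000 + 2.515000)/2 = 2.137500
  f(c_2) = f(2.137500) = -0.431094
  f(a) × f(c) ≥ 0, new interval: [2.137500, 2.515000]
Iteration 3:
  c_3 = (2.137500 + 2.515000)/2 = 2.326250
  f(c_3) = f(2.326250) = 0.411439
  f(a) × f(c) < 0, new interval: [2.137500, 2.326250]
Iteration 4:
  c_4 = (2.137500 + 2.326250)/2 = 2.231875
  f(c_4) = f(2.231875) = -0.018734
  f(a) × f(c) ≥ 0, new interval: [2.231875, 2.326250]

After 4 iteration(s), the approximation is c_4 = 2.231875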